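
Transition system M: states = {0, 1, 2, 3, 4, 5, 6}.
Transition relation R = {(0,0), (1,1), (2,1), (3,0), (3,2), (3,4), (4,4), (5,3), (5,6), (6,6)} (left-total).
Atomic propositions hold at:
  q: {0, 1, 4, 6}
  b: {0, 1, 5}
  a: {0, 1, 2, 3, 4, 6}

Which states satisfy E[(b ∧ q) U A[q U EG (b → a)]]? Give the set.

{0, 1, 2, 3, 4, 6}

Sat(b ∧ q) = {0, 1}
Sat(b → a) = {0, 1, 2, 3, 4, 6}
EG (b → a): greatest fixpoint, start Z0 = {0, 1, 2, 3, 4, 6}, keep only states in Sat with some successor in Z. Already a fixed point.
Sat(EG (b → a)) = {0, 1, 2, 3, 4, 6}
A[q U EG (b → a)]: least fixpoint, start Z0 = Sat(EG (b → a)) = {0, 1, 2, 3, 4, 6}, add states in Sat(q) with every successor in Z. Already a fixed point.
Sat(A[q U EG (b → a)]) = {0, 1, 2, 3, 4, 6}
E[(b ∧ q) U A[q U EG (b → a)]]: least fixpoint, start Z0 = Sat(A[q U EG (b → a)]) = {0, 1, 2, 3, 4, 6}, add states in Sat(b ∧ q) with some successor in Z. Already a fixed point.
Sat(E[(b ∧ q) U A[q U EG (b → a)]]) = {0, 1, 2, 3, 4, 6}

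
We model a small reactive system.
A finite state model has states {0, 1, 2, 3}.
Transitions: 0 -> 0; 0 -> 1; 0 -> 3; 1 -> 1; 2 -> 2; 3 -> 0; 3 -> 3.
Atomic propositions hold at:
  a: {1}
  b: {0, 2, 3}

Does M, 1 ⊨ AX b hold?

Sat(AX b) = {s : every successor in {0, 2, 3}} = {2, 3}
1 ∉ Sat(AX b) = {2, 3}, so the formula does not hold at 1.

No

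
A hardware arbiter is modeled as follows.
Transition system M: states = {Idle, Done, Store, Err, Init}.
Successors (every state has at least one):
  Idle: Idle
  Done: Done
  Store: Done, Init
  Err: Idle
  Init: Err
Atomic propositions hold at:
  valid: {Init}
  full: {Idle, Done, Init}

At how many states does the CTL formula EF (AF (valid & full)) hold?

Sat(valid & full) = {Init}
AF (valid & full): least fixpoint, start Z0 = {Init}, add states with every successor in Z. Already a fixed point.
Sat(AF (valid & full)) = {Init}
EF (AF (valid & full)): least fixpoint, start Z0 = {Init}, add states with some successor in Z. Z1 = {Store, Init}; fixed.
Sat(EF (AF (valid & full))) = {Store, Init}
|Sat(EF (AF (valid & full)))| = |{Store, Init}| = 2.

2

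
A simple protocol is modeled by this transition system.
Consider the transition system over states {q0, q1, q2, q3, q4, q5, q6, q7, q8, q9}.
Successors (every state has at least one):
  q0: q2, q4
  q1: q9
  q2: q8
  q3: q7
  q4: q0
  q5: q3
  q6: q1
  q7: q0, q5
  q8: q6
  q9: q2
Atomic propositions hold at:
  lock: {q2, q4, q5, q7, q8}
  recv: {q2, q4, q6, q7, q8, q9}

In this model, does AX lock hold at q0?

Sat(AX lock) = {s : every successor in {q2, q4, q5, q7, q8}} = {q0, q2, q3, q9}
q0 ∈ Sat(AX lock) = {q0, q2, q3, q9}, so the formula holds at q0.

Yes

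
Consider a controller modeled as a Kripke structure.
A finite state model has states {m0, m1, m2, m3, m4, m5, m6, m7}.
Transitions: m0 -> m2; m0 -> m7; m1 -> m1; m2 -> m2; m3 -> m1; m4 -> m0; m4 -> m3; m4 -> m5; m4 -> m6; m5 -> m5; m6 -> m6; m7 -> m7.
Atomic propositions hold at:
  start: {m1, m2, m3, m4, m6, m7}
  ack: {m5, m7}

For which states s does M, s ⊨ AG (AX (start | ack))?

{m0, m1, m2, m3, m5, m6, m7}

Sat(start | ack) = {m1, m2, m3, m4, m5, m6, m7}
Sat(AX (start | ack)) = {s : every successor in {m1, m2, m3, m4, m5, m6, m7}} = {m0, m1, m2, m3, m5, m6, m7}
AG (AX (start | ack)): greatest fixpoint, start Z0 = {m0, m1, m2, m3, m5, m6, m7}, keep only states in Sat with every successor in Z. Already a fixed point.
Sat(AG (AX (start | ack))) = {m0, m1, m2, m3, m5, m6, m7}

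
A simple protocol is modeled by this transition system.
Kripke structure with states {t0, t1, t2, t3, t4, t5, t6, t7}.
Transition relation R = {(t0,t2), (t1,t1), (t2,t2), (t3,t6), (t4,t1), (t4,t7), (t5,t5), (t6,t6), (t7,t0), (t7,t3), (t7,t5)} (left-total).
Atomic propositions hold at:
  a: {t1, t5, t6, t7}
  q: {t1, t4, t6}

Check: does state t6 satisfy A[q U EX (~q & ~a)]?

No

Sat(~q) = {t0, t2, t3, t5, t7}
Sat(~a) = {t0, t2, t3, t4}
Sat(~q & ~a) = {t0, t2, t3}
Sat(EX (~q & ~a)) = {s : some successor in {t0, t2, t3}} = {t0, t2, t7}
A[q U EX (~q & ~a)]: least fixpoint, start Z0 = Sat(EX (~q & ~a)) = {t0, t2, t7}, add states in Sat(q) with every successor in Z. Already a fixed point.
Sat(A[q U EX (~q & ~a)]) = {t0, t2, t7}
t6 ∉ Sat(A[q U EX (~q & ~a)]) = {t0, t2, t7}, so the formula does not hold at t6.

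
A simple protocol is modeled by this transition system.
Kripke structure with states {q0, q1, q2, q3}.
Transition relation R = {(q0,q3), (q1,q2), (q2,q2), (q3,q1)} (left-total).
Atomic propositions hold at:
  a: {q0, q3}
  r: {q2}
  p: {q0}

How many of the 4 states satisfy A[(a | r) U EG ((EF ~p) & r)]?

Sat(a | r) = {q0, q2, q3}
Sat(~p) = {q1, q2, q3}
EF ~p: least fixpoint, start Z0 = {q1, q2, q3}, add states with some successor in Z. Z1 = {q0, q1, q2, q3}; fixed.
Sat(EF ~p) = {q0, q1, q2, q3}
Sat((EF ~p) & r) = {q2}
EG ((EF ~p) & r): greatest fixpoint, start Z0 = {q2}, keep only states in Sat with some successor in Z. Already a fixed point.
Sat(EG ((EF ~p) & r)) = {q2}
A[(a | r) U EG ((EF ~p) & r)]: least fixpoint, start Z0 = Sat(EG ((EF ~p) & r)) = {q2}, add states in Sat(a | r) with every successor in Z. Already a fixed point.
Sat(A[(a | r) U EG ((EF ~p) & r)]) = {q2}
|Sat(A[(a | r) U EG ((EF ~p) & r)])| = |{q2}| = 1.

1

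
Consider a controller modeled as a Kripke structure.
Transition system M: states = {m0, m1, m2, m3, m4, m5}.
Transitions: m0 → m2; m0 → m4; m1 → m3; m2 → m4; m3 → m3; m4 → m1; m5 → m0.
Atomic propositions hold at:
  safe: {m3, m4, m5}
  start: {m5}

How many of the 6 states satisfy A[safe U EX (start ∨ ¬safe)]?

Sat(¬safe) = {m0, m1, m2}
Sat(start ∨ ¬safe) = {m0, m1, m2, m5}
Sat(EX (start ∨ ¬safe)) = {s : some successor in {m0, m1, m2, m5}} = {m0, m4, m5}
A[safe U EX (start ∨ ¬safe)]: least fixpoint, start Z0 = Sat(EX (start ∨ ¬safe)) = {m0, m4, m5}, add states in Sat(safe) with every successor in Z. Already a fixed point.
Sat(A[safe U EX (start ∨ ¬safe)]) = {m0, m4, m5}
|Sat(A[safe U EX (start ∨ ¬safe)])| = |{m0, m4, m5}| = 3.

3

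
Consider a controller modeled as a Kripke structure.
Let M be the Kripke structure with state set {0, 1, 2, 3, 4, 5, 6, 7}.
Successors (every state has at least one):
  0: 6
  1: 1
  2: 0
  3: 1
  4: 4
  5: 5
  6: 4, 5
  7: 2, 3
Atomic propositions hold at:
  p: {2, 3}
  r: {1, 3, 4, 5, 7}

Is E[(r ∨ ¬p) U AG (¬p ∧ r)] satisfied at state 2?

Sat(¬p) = {0, 1, 4, 5, 6, 7}
Sat(r ∨ ¬p) = {0, 1, 3, 4, 5, 6, 7}
Sat(¬p ∧ r) = {1, 4, 5, 7}
AG (¬p ∧ r): greatest fixpoint, start Z0 = {1, 4, 5, 7}, keep only states in Sat with every successor in Z. Z1 = {1, 4, 5}; fixed.
Sat(AG (¬p ∧ r)) = {1, 4, 5}
E[(r ∨ ¬p) U AG (¬p ∧ r)]: least fixpoint, start Z0 = Sat(AG (¬p ∧ r)) = {1, 4, 5}, add states in Sat(r ∨ ¬p) with some successor in Z. Z1 = {1, 3, 4, 5, 6}; Z2 = {0, 1, 3, 4, 5, 6, 7}; fixed.
Sat(E[(r ∨ ¬p) U AG (¬p ∧ r)]) = {0, 1, 3, 4, 5, 6, 7}
2 ∉ Sat(E[(r ∨ ¬p) U AG (¬p ∧ r)]) = {0, 1, 3, 4, 5, 6, 7}, so the formula does not hold at 2.

No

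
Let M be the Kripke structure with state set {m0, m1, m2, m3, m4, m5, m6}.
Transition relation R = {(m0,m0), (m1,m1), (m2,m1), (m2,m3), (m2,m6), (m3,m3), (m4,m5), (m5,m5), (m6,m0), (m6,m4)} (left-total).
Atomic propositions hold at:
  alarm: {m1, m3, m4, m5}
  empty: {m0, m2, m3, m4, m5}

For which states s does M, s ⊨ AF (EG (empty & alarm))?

Sat(empty & alarm) = {m3, m4, m5}
EG (empty & alarm): greatest fixpoint, start Z0 = {m3, m4, m5}, keep only states in Sat with some successor in Z. Already a fixed point.
Sat(EG (empty & alarm)) = {m3, m4, m5}
AF (EG (empty & alarm)): least fixpoint, start Z0 = {m3, m4, m5}, add states with every successor in Z. Already a fixed point.
Sat(AF (EG (empty & alarm))) = {m3, m4, m5}

{m3, m4, m5}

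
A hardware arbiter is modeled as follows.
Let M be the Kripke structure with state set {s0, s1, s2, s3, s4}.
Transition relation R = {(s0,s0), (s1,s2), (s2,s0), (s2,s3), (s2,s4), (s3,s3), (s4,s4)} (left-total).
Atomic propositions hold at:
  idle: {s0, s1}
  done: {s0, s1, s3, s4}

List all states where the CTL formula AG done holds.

AG done: greatest fixpoint, start Z0 = {s0, s1, s3, s4}, keep only states in Sat with every successor in Z. Z1 = {s0, s3, s4}; fixed.
Sat(AG done) = {s0, s3, s4}

{s0, s3, s4}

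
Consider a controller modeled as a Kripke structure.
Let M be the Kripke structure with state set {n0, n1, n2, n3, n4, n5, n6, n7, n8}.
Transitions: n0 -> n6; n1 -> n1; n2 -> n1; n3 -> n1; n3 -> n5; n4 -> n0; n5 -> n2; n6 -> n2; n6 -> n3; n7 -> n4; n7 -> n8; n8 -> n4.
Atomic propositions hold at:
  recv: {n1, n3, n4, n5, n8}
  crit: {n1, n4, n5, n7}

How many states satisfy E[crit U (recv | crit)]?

6

Sat(recv | crit) = {n1, n3, n4, n5, n7, n8}
E[crit U (recv | crit)]: least fixpoint, start Z0 = Sat((recv | crit)) = {n1, n3, n4, n5, n7, n8}, add states in Sat(crit) with some successor in Z. Already a fixed point.
Sat(E[crit U (recv | crit)]) = {n1, n3, n4, n5, n7, n8}
|Sat(E[crit U (recv | crit)])| = |{n1, n3, n4, n5, n7, n8}| = 6.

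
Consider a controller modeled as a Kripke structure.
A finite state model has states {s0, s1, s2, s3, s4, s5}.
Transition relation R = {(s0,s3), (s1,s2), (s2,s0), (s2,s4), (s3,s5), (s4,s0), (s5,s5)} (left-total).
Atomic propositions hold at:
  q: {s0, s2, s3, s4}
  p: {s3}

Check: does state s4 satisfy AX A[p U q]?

A[p U q]: least fixpoint, start Z0 = Sat(q) = {s0, s2, s3, s4}, add states in Sat(p) with every successor in Z. Already a fixed point.
Sat(A[p U q]) = {s0, s2, s3, s4}
Sat(AX A[p U q]) = {s : every successor in {s0, s2, s3, s4}} = {s0, s1, s2, s4}
s4 ∈ Sat(AX A[p U q]) = {s0, s1, s2, s4}, so the formula holds at s4.

Yes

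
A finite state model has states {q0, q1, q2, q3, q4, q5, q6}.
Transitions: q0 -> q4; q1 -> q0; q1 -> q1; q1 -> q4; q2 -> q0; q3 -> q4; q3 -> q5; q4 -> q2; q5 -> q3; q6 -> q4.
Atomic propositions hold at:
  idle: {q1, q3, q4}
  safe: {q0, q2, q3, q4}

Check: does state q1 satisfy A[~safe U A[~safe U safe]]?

No

Sat(~safe) = {q1, q5, q6}
A[~safe U safe]: least fixpoint, start Z0 = Sat(safe) = {q0, q2, q3, q4}, add states in Sat(~safe) with every successor in Z. Z1 = {q0, q2, q3, q4, q5, q6}; fixed.
Sat(A[~safe U safe]) = {q0, q2, q3, q4, q5, q6}
A[~safe U A[~safe U safe]]: least fixpoint, start Z0 = Sat(A[~safe U safe]) = {q0, q2, q3, q4, q5, q6}, add states in Sat(~safe) with every successor in Z. Already a fixed point.
Sat(A[~safe U A[~safe U safe]]) = {q0, q2, q3, q4, q5, q6}
q1 ∉ Sat(A[~safe U A[~safe U safe]]) = {q0, q2, q3, q4, q5, q6}, so the formula does not hold at q1.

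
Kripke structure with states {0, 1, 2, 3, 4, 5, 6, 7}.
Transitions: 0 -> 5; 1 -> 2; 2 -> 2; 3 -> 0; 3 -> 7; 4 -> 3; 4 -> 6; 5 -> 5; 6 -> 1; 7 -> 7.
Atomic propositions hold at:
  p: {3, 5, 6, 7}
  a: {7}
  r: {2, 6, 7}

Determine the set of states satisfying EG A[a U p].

{3, 5, 7}

A[a U p]: least fixpoint, start Z0 = Sat(p) = {3, 5, 6, 7}, add states in Sat(a) with every successor in Z. Already a fixed point.
Sat(A[a U p]) = {3, 5, 6, 7}
EG A[a U p]: greatest fixpoint, start Z0 = {3, 5, 6, 7}, keep only states in Sat with some successor in Z. Z1 = {3, 5, 7}; fixed.
Sat(EG A[a U p]) = {3, 5, 7}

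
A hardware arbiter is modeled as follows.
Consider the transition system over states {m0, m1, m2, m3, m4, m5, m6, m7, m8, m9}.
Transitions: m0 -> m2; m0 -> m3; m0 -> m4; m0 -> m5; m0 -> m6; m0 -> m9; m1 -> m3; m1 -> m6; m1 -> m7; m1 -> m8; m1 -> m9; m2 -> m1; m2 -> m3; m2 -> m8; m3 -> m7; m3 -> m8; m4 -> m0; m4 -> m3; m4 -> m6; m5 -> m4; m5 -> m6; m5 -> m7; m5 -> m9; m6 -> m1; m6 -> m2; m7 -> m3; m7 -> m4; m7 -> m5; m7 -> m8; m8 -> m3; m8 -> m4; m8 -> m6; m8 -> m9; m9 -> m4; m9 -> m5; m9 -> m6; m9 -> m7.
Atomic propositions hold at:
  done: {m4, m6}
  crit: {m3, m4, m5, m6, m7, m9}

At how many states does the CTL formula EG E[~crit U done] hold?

Sat(~crit) = {m0, m1, m2, m8}
E[~crit U done]: least fixpoint, start Z0 = Sat(done) = {m4, m6}, add states in Sat(~crit) with some successor in Z. Z1 = {m0, m1, m4, m6, m8}; Z2 = {m0, m1, m2, m4, m6, m8}; fixed.
Sat(E[~crit U done]) = {m0, m1, m2, m4, m6, m8}
EG E[~crit U done]: greatest fixpoint, start Z0 = {m0, m1, m2, m4, m6, m8}, keep only states in Sat with some successor in Z. Already a fixed point.
Sat(EG E[~crit U done]) = {m0, m1, m2, m4, m6, m8}
|Sat(EG E[~crit U done])| = |{m0, m1, m2, m4, m6, m8}| = 6.

6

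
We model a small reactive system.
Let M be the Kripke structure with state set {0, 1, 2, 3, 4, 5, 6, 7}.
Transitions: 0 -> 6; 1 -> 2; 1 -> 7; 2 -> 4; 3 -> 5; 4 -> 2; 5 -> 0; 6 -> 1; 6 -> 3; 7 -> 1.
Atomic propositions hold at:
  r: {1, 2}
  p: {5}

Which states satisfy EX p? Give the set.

{3}

Sat(EX p) = {s : some successor in {5}} = {3}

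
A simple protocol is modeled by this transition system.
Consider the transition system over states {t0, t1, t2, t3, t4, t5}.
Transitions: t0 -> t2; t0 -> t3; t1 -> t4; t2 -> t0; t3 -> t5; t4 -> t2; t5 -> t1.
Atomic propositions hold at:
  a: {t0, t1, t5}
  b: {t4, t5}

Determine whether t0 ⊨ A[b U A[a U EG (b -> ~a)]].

Sat(~a) = {t2, t3, t4}
Sat(b -> ~a) = {t0, t1, t2, t3, t4}
EG (b -> ~a): greatest fixpoint, start Z0 = {t0, t1, t2, t3, t4}, keep only states in Sat with some successor in Z. Z1 = {t0, t1, t2, t4}; fixed.
Sat(EG (b -> ~a)) = {t0, t1, t2, t4}
A[a U EG (b -> ~a)]: least fixpoint, start Z0 = Sat(EG (b -> ~a)) = {t0, t1, t2, t4}, add states in Sat(a) with every successor in Z. Z1 = {t0, t1, t2, t4, t5}; fixed.
Sat(A[a U EG (b -> ~a)]) = {t0, t1, t2, t4, t5}
A[b U A[a U EG (b -> ~a)]]: least fixpoint, start Z0 = Sat(A[a U EG (b -> ~a)]) = {t0, t1, t2, t4, t5}, add states in Sat(b) with every successor in Z. Already a fixed point.
Sat(A[b U A[a U EG (b -> ~a)]]) = {t0, t1, t2, t4, t5}
t0 ∈ Sat(A[b U A[a U EG (b -> ~a)]]) = {t0, t1, t2, t4, t5}, so the formula holds at t0.

Yes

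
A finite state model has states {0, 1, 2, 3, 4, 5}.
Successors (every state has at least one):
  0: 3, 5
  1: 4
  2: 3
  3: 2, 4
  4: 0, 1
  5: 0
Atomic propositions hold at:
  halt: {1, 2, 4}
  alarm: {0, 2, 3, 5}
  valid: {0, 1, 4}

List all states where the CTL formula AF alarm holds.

{0, 2, 3, 5}

AF alarm: least fixpoint, start Z0 = {0, 2, 3, 5}, add states with every successor in Z. Already a fixed point.
Sat(AF alarm) = {0, 2, 3, 5}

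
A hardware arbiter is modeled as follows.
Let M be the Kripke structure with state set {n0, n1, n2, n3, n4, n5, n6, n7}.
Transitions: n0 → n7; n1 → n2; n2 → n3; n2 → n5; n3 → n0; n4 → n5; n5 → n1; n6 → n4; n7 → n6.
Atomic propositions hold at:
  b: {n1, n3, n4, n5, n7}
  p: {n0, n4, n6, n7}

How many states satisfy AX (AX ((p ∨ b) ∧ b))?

Sat(p ∨ b) = {n0, n1, n3, n4, n5, n6, n7}
Sat((p ∨ b) ∧ b) = {n1, n3, n4, n5, n7}
Sat(AX ((p ∨ b) ∧ b)) = {s : every successor in {n1, n3, n4, n5, n7}} = {n0, n2, n4, n5, n6}
Sat(AX (AX ((p ∨ b) ∧ b))) = {s : every successor in {n0, n2, n4, n5, n6}} = {n1, n3, n4, n6, n7}
|Sat(AX (AX ((p ∨ b) ∧ b)))| = |{n1, n3, n4, n6, n7}| = 5.

5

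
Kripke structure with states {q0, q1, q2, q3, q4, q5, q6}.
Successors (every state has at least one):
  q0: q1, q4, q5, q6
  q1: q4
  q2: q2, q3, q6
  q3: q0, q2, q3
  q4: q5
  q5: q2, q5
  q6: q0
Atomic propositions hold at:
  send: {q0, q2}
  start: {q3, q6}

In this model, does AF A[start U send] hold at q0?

Yes

A[start U send]: least fixpoint, start Z0 = Sat(send) = {q0, q2}, add states in Sat(start) with every successor in Z. Z1 = {q0, q2, q6}; fixed.
Sat(A[start U send]) = {q0, q2, q6}
AF A[start U send]: least fixpoint, start Z0 = {q0, q2, q6}, add states with every successor in Z. Already a fixed point.
Sat(AF A[start U send]) = {q0, q2, q6}
q0 ∈ Sat(AF A[start U send]) = {q0, q2, q6}, so the formula holds at q0.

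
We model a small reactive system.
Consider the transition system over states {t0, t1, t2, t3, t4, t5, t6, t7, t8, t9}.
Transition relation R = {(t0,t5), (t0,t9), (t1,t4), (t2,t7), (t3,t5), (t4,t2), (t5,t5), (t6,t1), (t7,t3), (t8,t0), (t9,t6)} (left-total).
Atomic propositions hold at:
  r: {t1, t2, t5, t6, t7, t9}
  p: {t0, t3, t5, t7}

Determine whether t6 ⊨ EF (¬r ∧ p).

Yes

Sat(¬r) = {t0, t3, t4, t8}
Sat(¬r ∧ p) = {t0, t3}
EF (¬r ∧ p): least fixpoint, start Z0 = {t0, t3}, add states with some successor in Z. Z1 = {t0, t3, t7, t8}; Z2 = {t0, t2, t3, t7, t8}; Z3 = {t0, t2, t3, t4, t7, t8}; Z4 = {t0, t1, t2, t3, t4, t7, t8}; Z5 = {t0, t1, t2, t3, t4, t6, t7, t8}; Z6 = {t0, t1, t2, t3, t4, t6, t7, t8, t9}; fixed.
Sat(EF (¬r ∧ p)) = {t0, t1, t2, t3, t4, t6, t7, t8, t9}
t6 ∈ Sat(EF (¬r ∧ p)) = {t0, t1, t2, t3, t4, t6, t7, t8, t9}, so the formula holds at t6.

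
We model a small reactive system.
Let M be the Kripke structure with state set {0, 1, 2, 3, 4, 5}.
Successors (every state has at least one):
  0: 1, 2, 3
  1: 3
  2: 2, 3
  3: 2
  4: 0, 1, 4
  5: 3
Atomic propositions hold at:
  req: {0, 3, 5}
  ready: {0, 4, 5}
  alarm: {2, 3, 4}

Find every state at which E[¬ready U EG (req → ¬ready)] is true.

Sat(¬ready) = {1, 2, 3}
Sat(req → ¬ready) = {1, 2, 3, 4}
EG (req → ¬ready): greatest fixpoint, start Z0 = {1, 2, 3, 4}, keep only states in Sat with some successor in Z. Already a fixed point.
Sat(EG (req → ¬ready)) = {1, 2, 3, 4}
E[¬ready U EG (req → ¬ready)]: least fixpoint, start Z0 = Sat(EG (req → ¬ready)) = {1, 2, 3, 4}, add states in Sat(¬ready) with some successor in Z. Already a fixed point.
Sat(E[¬ready U EG (req → ¬ready)]) = {1, 2, 3, 4}

{1, 2, 3, 4}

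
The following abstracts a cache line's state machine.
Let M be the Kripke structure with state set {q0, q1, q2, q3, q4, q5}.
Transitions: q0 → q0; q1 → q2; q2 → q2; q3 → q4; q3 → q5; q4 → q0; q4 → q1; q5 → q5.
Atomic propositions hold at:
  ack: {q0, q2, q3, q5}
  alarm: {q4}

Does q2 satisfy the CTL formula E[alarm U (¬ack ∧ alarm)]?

No

Sat(¬ack) = {q1, q4}
Sat(¬ack ∧ alarm) = {q4}
E[alarm U (¬ack ∧ alarm)]: least fixpoint, start Z0 = Sat((¬ack ∧ alarm)) = {q4}, add states in Sat(alarm) with some successor in Z. Already a fixed point.
Sat(E[alarm U (¬ack ∧ alarm)]) = {q4}
q2 ∉ Sat(E[alarm U (¬ack ∧ alarm)]) = {q4}, so the formula does not hold at q2.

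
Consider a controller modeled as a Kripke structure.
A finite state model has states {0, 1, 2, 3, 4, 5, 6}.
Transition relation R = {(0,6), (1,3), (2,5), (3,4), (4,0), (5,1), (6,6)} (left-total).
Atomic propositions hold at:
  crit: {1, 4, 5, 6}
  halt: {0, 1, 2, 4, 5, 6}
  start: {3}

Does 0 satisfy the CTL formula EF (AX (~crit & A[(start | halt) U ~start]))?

No

Sat(~crit) = {0, 2, 3}
Sat(start | halt) = {0, 1, 2, 3, 4, 5, 6}
Sat(~start) = {0, 1, 2, 4, 5, 6}
A[(start | halt) U ~start]: least fixpoint, start Z0 = Sat(~start) = {0, 1, 2, 4, 5, 6}, add states in Sat(start | halt) with every successor in Z. Z1 = {0, 1, 2, 3, 4, 5, 6}; fixed.
Sat(A[(start | halt) U ~start]) = {0, 1, 2, 3, 4, 5, 6}
Sat(~crit & A[(start | halt) U ~start]) = {0, 2, 3}
Sat(AX (~crit & A[(start | halt) U ~start])) = {s : every successor in {0, 2, 3}} = {1, 4}
EF (AX (~crit & A[(start | halt) U ~start])): least fixpoint, start Z0 = {1, 4}, add states with some successor in Z. Z1 = {1, 3, 4, 5}; Z2 = {1, 2, 3, 4, 5}; fixed.
Sat(EF (AX (~crit & A[(start | halt) U ~start]))) = {1, 2, 3, 4, 5}
0 ∉ Sat(EF (AX (~crit & A[(start | halt) U ~start]))) = {1, 2, 3, 4, 5}, so the formula does not hold at 0.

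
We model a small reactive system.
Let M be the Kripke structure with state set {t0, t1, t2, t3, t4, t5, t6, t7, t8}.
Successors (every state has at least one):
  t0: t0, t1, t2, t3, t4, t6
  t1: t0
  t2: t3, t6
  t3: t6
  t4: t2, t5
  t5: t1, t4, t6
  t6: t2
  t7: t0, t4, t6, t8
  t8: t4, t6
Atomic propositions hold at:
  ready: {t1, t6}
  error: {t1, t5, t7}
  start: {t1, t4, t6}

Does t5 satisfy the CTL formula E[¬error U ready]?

Sat(¬error) = {t0, t2, t3, t4, t6, t8}
E[¬error U ready]: least fixpoint, start Z0 = Sat(ready) = {t1, t6}, add states in Sat(¬error) with some successor in Z. Z1 = {t0, t1, t2, t3, t6, t8}; Z2 = {t0, t1, t2, t3, t4, t6, t8}; fixed.
Sat(E[¬error U ready]) = {t0, t1, t2, t3, t4, t6, t8}
t5 ∉ Sat(E[¬error U ready]) = {t0, t1, t2, t3, t4, t6, t8}, so the formula does not hold at t5.

No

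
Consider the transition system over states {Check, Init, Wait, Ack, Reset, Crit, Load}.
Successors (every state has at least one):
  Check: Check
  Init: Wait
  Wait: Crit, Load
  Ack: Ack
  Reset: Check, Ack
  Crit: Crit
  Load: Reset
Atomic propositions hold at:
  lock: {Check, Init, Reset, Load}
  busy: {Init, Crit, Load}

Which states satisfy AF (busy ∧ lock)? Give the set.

{Init, Load}

Sat(busy ∧ lock) = {Init, Load}
AF (busy ∧ lock): least fixpoint, start Z0 = {Init, Load}, add states with every successor in Z. Already a fixed point.
Sat(AF (busy ∧ lock)) = {Init, Load}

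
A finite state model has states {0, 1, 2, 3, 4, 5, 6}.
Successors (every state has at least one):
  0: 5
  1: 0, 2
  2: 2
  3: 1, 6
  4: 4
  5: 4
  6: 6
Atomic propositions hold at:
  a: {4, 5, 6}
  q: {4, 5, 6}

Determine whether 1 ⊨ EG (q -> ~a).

Sat(~a) = {0, 1, 2, 3}
Sat(q -> ~a) = {0, 1, 2, 3}
EG (q -> ~a): greatest fixpoint, start Z0 = {0, 1, 2, 3}, keep only states in Sat with some successor in Z. Z1 = {1, 2, 3}; fixed.
Sat(EG (q -> ~a)) = {1, 2, 3}
1 ∈ Sat(EG (q -> ~a)) = {1, 2, 3}, so the formula holds at 1.

Yes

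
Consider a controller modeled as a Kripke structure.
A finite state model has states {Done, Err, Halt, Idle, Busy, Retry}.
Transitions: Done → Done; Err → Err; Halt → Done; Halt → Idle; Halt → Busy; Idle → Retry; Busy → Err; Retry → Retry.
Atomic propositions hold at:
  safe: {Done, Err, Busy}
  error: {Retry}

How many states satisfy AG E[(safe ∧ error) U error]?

Sat(safe ∧ error) = ∅
E[(safe ∧ error) U error]: least fixpoint, start Z0 = Sat(error) = {Retry}, add states in Sat(safe ∧ error) with some successor in Z. Already a fixed point.
Sat(E[(safe ∧ error) U error]) = {Retry}
AG E[(safe ∧ error) U error]: greatest fixpoint, start Z0 = {Retry}, keep only states in Sat with every successor in Z. Already a fixed point.
Sat(AG E[(safe ∧ error) U error]) = {Retry}
|Sat(AG E[(safe ∧ error) U error])| = |{Retry}| = 1.

1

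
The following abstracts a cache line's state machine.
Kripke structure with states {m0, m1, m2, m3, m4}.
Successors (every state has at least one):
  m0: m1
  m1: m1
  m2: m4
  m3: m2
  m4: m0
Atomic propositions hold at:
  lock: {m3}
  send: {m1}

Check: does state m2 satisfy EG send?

No

EG send: greatest fixpoint, start Z0 = {m1}, keep only states in Sat with some successor in Z. Already a fixed point.
Sat(EG send) = {m1}
m2 ∉ Sat(EG send) = {m1}, so the formula does not hold at m2.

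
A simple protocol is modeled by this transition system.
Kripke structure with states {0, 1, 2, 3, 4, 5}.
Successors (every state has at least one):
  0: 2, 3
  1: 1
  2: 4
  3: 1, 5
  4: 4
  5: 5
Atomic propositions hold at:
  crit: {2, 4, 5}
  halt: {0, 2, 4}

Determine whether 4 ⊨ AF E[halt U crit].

Yes

E[halt U crit]: least fixpoint, start Z0 = Sat(crit) = {2, 4, 5}, add states in Sat(halt) with some successor in Z. Z1 = {0, 2, 4, 5}; fixed.
Sat(E[halt U crit]) = {0, 2, 4, 5}
AF E[halt U crit]: least fixpoint, start Z0 = {0, 2, 4, 5}, add states with every successor in Z. Already a fixed point.
Sat(AF E[halt U crit]) = {0, 2, 4, 5}
4 ∈ Sat(AF E[halt U crit]) = {0, 2, 4, 5}, so the formula holds at 4.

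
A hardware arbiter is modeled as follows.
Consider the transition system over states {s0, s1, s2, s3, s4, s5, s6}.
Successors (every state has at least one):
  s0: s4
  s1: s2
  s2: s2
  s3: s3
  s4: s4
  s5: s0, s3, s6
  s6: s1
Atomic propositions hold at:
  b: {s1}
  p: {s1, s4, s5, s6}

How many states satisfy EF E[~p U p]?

Sat(~p) = {s0, s2, s3}
E[~p U p]: least fixpoint, start Z0 = Sat(p) = {s1, s4, s5, s6}, add states in Sat(~p) with some successor in Z. Z1 = {s0, s1, s4, s5, s6}; fixed.
Sat(E[~p U p]) = {s0, s1, s4, s5, s6}
EF E[~p U p]: least fixpoint, start Z0 = {s0, s1, s4, s5, s6}, add states with some successor in Z. Already a fixed point.
Sat(EF E[~p U p]) = {s0, s1, s4, s5, s6}
|Sat(EF E[~p U p])| = |{s0, s1, s4, s5, s6}| = 5.

5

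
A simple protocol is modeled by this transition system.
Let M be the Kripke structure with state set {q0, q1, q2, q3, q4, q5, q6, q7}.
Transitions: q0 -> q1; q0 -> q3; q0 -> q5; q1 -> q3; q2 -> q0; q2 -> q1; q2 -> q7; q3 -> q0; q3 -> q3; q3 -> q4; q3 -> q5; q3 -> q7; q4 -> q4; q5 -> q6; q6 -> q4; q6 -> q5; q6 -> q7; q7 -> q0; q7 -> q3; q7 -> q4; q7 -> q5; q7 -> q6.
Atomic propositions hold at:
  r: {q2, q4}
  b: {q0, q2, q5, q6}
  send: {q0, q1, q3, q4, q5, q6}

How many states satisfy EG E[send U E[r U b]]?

E[r U b]: least fixpoint, start Z0 = Sat(b) = {q0, q2, q5, q6}, add states in Sat(r) with some successor in Z. Already a fixed point.
Sat(E[r U b]) = {q0, q2, q5, q6}
E[send U E[r U b]]: least fixpoint, start Z0 = Sat(E[r U b]) = {q0, q2, q5, q6}, add states in Sat(send) with some successor in Z. Z1 = {q0, q2, q3, q5, q6}; Z2 = {q0, q1, q2, q3, q5, q6}; fixed.
Sat(E[send U E[r U b]]) = {q0, q1, q2, q3, q5, q6}
EG E[send U E[r U b]]: greatest fixpoint, start Z0 = {q0, q1, q2, q3, q5, q6}, keep only states in Sat with some successor in Z. Already a fixed point.
Sat(EG E[send U E[r U b]]) = {q0, q1, q2, q3, q5, q6}
|Sat(EG E[send U E[r U b]])| = |{q0, q1, q2, q3, q5, q6}| = 6.

6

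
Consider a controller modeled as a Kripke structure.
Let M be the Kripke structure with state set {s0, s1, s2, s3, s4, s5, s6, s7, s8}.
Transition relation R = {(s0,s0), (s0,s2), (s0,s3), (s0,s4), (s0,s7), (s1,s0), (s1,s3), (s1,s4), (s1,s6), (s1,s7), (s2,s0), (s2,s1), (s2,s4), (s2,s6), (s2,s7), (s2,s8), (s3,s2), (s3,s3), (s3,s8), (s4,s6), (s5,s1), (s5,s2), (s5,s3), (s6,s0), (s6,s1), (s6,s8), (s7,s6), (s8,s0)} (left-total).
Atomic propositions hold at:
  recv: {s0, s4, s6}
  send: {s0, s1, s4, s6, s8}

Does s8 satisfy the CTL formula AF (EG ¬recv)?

No

Sat(¬recv) = {s1, s2, s3, s5, s7, s8}
EG ¬recv: greatest fixpoint, start Z0 = {s1, s2, s3, s5, s7, s8}, keep only states in Sat with some successor in Z. Z1 = {s1, s2, s3, s5}; fixed.
Sat(EG ¬recv) = {s1, s2, s3, s5}
AF (EG ¬recv): least fixpoint, start Z0 = {s1, s2, s3, s5}, add states with every successor in Z. Already a fixed point.
Sat(AF (EG ¬recv)) = {s1, s2, s3, s5}
s8 ∉ Sat(AF (EG ¬recv)) = {s1, s2, s3, s5}, so the formula does not hold at s8.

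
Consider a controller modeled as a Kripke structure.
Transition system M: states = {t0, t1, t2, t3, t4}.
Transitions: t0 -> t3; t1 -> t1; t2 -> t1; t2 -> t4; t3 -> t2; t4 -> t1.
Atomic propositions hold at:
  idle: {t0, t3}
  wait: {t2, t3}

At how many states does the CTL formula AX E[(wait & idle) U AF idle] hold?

Sat(wait & idle) = {t3}
AF idle: least fixpoint, start Z0 = {t0, t3}, add states with every successor in Z. Already a fixed point.
Sat(AF idle) = {t0, t3}
E[(wait & idle) U AF idle]: least fixpoint, start Z0 = Sat(AF idle) = {t0, t3}, add states in Sat(wait & idle) with some successor in Z. Already a fixed point.
Sat(E[(wait & idle) U AF idle]) = {t0, t3}
Sat(AX E[(wait & idle) U AF idle]) = {s : every successor in {t0, t3}} = {t0}
|Sat(AX E[(wait & idle) U AF idle])| = |{t0}| = 1.

1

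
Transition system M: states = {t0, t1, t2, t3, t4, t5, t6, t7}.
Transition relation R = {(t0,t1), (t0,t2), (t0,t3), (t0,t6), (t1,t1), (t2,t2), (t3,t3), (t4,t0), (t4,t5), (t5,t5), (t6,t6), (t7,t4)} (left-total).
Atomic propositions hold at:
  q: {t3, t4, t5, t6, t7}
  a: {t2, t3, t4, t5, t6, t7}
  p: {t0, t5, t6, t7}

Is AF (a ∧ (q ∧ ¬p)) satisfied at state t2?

Sat(¬p) = {t1, t2, t3, t4}
Sat(q ∧ ¬p) = {t3, t4}
Sat(a ∧ (q ∧ ¬p)) = {t3, t4}
AF (a ∧ (q ∧ ¬p)): least fixpoint, start Z0 = {t3, t4}, add states with every successor in Z. Z1 = {t3, t4, t7}; fixed.
Sat(AF (a ∧ (q ∧ ¬p))) = {t3, t4, t7}
t2 ∉ Sat(AF (a ∧ (q ∧ ¬p))) = {t3, t4, t7}, so the formula does not hold at t2.

No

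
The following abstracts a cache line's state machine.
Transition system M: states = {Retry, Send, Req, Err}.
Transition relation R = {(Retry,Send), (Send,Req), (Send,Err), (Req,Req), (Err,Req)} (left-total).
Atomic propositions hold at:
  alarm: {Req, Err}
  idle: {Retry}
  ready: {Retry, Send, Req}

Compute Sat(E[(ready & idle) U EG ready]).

Sat(ready & idle) = {Retry}
EG ready: greatest fixpoint, start Z0 = {Retry, Send, Req}, keep only states in Sat with some successor in Z. Already a fixed point.
Sat(EG ready) = {Retry, Send, Req}
E[(ready & idle) U EG ready]: least fixpoint, start Z0 = Sat(EG ready) = {Retry, Send, Req}, add states in Sat(ready & idle) with some successor in Z. Already a fixed point.
Sat(E[(ready & idle) U EG ready]) = {Retry, Send, Req}

{Retry, Send, Req}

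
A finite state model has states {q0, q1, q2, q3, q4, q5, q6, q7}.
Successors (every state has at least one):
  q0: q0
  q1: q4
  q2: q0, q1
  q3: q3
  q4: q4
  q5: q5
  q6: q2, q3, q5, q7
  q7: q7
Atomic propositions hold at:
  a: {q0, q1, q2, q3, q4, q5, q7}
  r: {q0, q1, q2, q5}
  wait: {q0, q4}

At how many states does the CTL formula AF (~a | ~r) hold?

5

Sat(~a) = {q6}
Sat(~r) = {q3, q4, q6, q7}
Sat(~a | ~r) = {q3, q4, q6, q7}
AF (~a | ~r): least fixpoint, start Z0 = {q3, q4, q6, q7}, add states with every successor in Z. Z1 = {q1, q3, q4, q6, q7}; fixed.
Sat(AF (~a | ~r)) = {q1, q3, q4, q6, q7}
|Sat(AF (~a | ~r))| = |{q1, q3, q4, q6, q7}| = 5.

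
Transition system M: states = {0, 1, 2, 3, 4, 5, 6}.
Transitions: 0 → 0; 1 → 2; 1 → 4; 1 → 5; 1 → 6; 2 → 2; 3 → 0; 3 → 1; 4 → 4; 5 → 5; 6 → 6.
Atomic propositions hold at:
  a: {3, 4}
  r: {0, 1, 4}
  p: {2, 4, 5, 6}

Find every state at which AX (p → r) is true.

Sat(p → r) = {0, 1, 3, 4}
Sat(AX (p → r)) = {s : every successor in {0, 1, 3, 4}} = {0, 3, 4}

{0, 3, 4}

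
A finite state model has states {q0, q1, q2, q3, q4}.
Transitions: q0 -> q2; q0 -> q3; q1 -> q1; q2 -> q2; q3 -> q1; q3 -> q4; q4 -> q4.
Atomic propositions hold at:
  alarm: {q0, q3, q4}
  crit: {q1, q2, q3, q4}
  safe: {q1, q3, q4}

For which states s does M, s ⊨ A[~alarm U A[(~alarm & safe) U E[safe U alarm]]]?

Sat(~alarm) = {q1, q2}
Sat(~alarm & safe) = {q1}
E[safe U alarm]: least fixpoint, start Z0 = Sat(alarm) = {q0, q3, q4}, add states in Sat(safe) with some successor in Z. Already a fixed point.
Sat(E[safe U alarm]) = {q0, q3, q4}
A[(~alarm & safe) U E[safe U alarm]]: least fixpoint, start Z0 = Sat(E[safe U alarm]) = {q0, q3, q4}, add states in Sat(~alarm & safe) with every successor in Z. Already a fixed point.
Sat(A[(~alarm & safe) U E[safe U alarm]]) = {q0, q3, q4}
A[~alarm U A[(~alarm & safe) U E[safe U alarm]]]: least fixpoint, start Z0 = Sat(A[(~alarm & safe) U E[safe U alarm]]) = {q0, q3, q4}, add states in Sat(~alarm) with every successor in Z. Already a fixed point.
Sat(A[~alarm U A[(~alarm & safe) U E[safe U alarm]]]) = {q0, q3, q4}

{q0, q3, q4}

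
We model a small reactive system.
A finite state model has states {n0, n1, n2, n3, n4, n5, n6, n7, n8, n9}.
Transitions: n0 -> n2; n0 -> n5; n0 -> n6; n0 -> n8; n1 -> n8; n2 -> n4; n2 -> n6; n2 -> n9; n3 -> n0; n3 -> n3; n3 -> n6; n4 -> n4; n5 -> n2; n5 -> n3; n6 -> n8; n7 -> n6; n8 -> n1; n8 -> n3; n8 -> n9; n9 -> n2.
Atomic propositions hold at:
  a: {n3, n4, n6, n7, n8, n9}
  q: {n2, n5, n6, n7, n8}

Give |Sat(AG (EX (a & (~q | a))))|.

Sat(~q) = {n0, n1, n3, n4, n9}
Sat(~q | a) = {n0, n1, n3, n4, n6, n7, n8, n9}
Sat(a & (~q | a)) = {n3, n4, n6, n7, n8, n9}
Sat(EX (a & (~q | a))) = {s : some successor in {n3, n4, n6, n7, n8, n9}} = {n0, n1, n2, n3, n4, n5, n6, n7, n8}
AG (EX (a & (~q | a))): greatest fixpoint, start Z0 = {n0, n1, n2, n3, n4, n5, n6, n7, n8}, keep only states in Sat with every successor in Z. Z1 = {n0, n1, n3, n4, n5, n6, n7}; Z2 = {n3, n4, n7}; Z3 = {n4}; fixed.
Sat(AG (EX (a & (~q | a)))) = {n4}
|Sat(AG (EX (a & (~q | a))))| = |{n4}| = 1.

1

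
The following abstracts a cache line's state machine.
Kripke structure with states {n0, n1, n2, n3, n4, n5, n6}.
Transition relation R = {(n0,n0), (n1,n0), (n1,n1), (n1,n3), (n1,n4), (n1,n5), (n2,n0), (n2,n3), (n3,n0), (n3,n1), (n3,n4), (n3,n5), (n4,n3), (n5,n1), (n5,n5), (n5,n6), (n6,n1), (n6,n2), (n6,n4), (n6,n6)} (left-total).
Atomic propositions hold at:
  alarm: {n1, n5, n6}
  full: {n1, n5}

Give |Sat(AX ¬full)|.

Sat(¬full) = {n0, n2, n3, n4, n6}
Sat(AX ¬full) = {s : every successor in {n0, n2, n3, n4, n6}} = {n0, n2, n4}
|Sat(AX ¬full)| = |{n0, n2, n4}| = 3.

3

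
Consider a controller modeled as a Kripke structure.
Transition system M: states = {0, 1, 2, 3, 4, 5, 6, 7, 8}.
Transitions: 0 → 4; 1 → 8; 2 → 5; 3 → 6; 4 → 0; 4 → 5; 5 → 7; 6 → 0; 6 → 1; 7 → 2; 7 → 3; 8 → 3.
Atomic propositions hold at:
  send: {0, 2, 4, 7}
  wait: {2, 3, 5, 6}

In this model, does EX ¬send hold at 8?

Yes

Sat(¬send) = {1, 3, 5, 6, 8}
Sat(EX ¬send) = {s : some successor in {1, 3, 5, 6, 8}} = {1, 2, 3, 4, 6, 7, 8}
8 ∈ Sat(EX ¬send) = {1, 2, 3, 4, 6, 7, 8}, so the formula holds at 8.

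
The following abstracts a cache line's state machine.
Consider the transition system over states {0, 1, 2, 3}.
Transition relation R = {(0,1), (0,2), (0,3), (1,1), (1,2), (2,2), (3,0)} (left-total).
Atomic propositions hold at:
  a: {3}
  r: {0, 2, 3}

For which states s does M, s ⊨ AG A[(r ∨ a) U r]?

Sat(r ∨ a) = {0, 2, 3}
A[(r ∨ a) U r]: least fixpoint, start Z0 = Sat(r) = {0, 2, 3}, add states in Sat(r ∨ a) with every successor in Z. Already a fixed point.
Sat(A[(r ∨ a) U r]) = {0, 2, 3}
AG A[(r ∨ a) U r]: greatest fixpoint, start Z0 = {0, 2, 3}, keep only states in Sat with every successor in Z. Z1 = {2, 3}; Z2 = {2}; fixed.
Sat(AG A[(r ∨ a) U r]) = {2}

{2}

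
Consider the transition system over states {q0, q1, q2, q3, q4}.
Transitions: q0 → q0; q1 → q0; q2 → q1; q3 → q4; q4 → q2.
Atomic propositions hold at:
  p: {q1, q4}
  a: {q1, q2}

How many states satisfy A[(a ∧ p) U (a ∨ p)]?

3

Sat(a ∧ p) = {q1}
Sat(a ∨ p) = {q1, q2, q4}
A[(a ∧ p) U (a ∨ p)]: least fixpoint, start Z0 = Sat((a ∨ p)) = {q1, q2, q4}, add states in Sat(a ∧ p) with every successor in Z. Already a fixed point.
Sat(A[(a ∧ p) U (a ∨ p)]) = {q1, q2, q4}
|Sat(A[(a ∧ p) U (a ∨ p)])| = |{q1, q2, q4}| = 3.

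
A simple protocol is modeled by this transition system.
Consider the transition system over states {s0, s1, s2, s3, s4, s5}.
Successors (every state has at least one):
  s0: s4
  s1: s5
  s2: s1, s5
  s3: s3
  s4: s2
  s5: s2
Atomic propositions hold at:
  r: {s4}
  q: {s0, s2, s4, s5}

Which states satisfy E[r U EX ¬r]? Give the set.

Sat(¬r) = {s0, s1, s2, s3, s5}
Sat(EX ¬r) = {s : some successor in {s0, s1, s2, s3, s5}} = {s1, s2, s3, s4, s5}
E[r U EX ¬r]: least fixpoint, start Z0 = Sat(EX ¬r) = {s1, s2, s3, s4, s5}, add states in Sat(r) with some successor in Z. Already a fixed point.
Sat(E[r U EX ¬r]) = {s1, s2, s3, s4, s5}

{s1, s2, s3, s4, s5}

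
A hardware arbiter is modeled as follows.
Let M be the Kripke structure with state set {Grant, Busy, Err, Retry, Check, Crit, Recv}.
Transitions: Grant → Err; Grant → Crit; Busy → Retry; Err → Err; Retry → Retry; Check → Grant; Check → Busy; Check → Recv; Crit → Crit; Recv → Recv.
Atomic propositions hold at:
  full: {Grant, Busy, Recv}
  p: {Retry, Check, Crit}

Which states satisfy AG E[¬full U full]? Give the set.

{Recv}

Sat(¬full) = {Err, Retry, Check, Crit}
E[¬full U full]: least fixpoint, start Z0 = Sat(full) = {Grant, Busy, Recv}, add states in Sat(¬full) with some successor in Z. Z1 = {Grant, Busy, Check, Recv}; fixed.
Sat(E[¬full U full]) = {Grant, Busy, Check, Recv}
AG E[¬full U full]: greatest fixpoint, start Z0 = {Grant, Busy, Check, Recv}, keep only states in Sat with every successor in Z. Z1 = {Check, Recv}; Z2 = {Recv}; fixed.
Sat(AG E[¬full U full]) = {Recv}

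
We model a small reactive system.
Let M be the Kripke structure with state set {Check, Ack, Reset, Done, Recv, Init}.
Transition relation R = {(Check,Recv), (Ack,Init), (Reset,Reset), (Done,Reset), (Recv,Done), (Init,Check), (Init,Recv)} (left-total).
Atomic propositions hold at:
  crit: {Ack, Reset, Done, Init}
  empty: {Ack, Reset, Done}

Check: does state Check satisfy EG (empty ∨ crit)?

No

Sat(empty ∨ crit) = {Ack, Reset, Done, Init}
EG (empty ∨ crit): greatest fixpoint, start Z0 = {Ack, Reset, Done, Init}, keep only states in Sat with some successor in Z. Z1 = {Ack, Reset, Done}; Z2 = {Reset, Done}; fixed.
Sat(EG (empty ∨ crit)) = {Reset, Done}
Check ∉ Sat(EG (empty ∨ crit)) = {Reset, Done}, so the formula does not hold at Check.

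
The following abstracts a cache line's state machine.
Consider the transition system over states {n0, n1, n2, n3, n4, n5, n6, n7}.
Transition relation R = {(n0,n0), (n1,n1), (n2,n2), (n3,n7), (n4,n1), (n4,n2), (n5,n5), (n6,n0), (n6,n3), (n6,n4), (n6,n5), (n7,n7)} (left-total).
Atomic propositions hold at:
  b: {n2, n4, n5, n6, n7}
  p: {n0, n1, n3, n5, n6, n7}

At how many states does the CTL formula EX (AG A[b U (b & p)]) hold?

4

Sat(b & p) = {n5, n6, n7}
A[b U (b & p)]: least fixpoint, start Z0 = Sat((b & p)) = {n5, n6, n7}, add states in Sat(b) with every successor in Z. Already a fixed point.
Sat(A[b U (b & p)]) = {n5, n6, n7}
AG A[b U (b & p)]: greatest fixpoint, start Z0 = {n5, n6, n7}, keep only states in Sat with every successor in Z. Z1 = {n5, n7}; fixed.
Sat(AG A[b U (b & p)]) = {n5, n7}
Sat(EX (AG A[b U (b & p)])) = {s : some successor in {n5, n7}} = {n3, n5, n6, n7}
|Sat(EX (AG A[b U (b & p)]))| = |{n3, n5, n6, n7}| = 4.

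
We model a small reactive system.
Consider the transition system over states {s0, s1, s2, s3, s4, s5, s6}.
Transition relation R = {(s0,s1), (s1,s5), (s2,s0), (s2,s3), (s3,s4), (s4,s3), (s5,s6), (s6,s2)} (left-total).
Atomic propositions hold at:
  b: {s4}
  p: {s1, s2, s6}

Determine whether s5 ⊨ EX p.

Sat(EX p) = {s : some successor in {s1, s2, s6}} = {s0, s5, s6}
s5 ∈ Sat(EX p) = {s0, s5, s6}, so the formula holds at s5.

Yes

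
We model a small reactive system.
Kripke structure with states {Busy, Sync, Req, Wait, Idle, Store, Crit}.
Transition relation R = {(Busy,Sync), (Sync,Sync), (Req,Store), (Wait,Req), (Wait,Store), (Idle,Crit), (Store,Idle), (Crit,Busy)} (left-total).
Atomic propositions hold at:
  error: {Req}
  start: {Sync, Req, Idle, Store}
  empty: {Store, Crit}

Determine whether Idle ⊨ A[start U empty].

Yes

A[start U empty]: least fixpoint, start Z0 = Sat(empty) = {Store, Crit}, add states in Sat(start) with every successor in Z. Z1 = {Req, Idle, Store, Crit}; fixed.
Sat(A[start U empty]) = {Req, Idle, Store, Crit}
Idle ∈ Sat(A[start U empty]) = {Req, Idle, Store, Crit}, so the formula holds at Idle.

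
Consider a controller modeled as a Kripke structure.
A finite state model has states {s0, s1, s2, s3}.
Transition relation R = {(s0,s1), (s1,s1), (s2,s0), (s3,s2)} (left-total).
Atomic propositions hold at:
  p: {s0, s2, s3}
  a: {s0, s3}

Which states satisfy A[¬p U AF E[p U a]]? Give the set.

Sat(¬p) = {s1}
E[p U a]: least fixpoint, start Z0 = Sat(a) = {s0, s3}, add states in Sat(p) with some successor in Z. Z1 = {s0, s2, s3}; fixed.
Sat(E[p U a]) = {s0, s2, s3}
AF E[p U a]: least fixpoint, start Z0 = {s0, s2, s3}, add states with every successor in Z. Already a fixed point.
Sat(AF E[p U a]) = {s0, s2, s3}
A[¬p U AF E[p U a]]: least fixpoint, start Z0 = Sat(AF E[p U a]) = {s0, s2, s3}, add states in Sat(¬p) with every successor in Z. Already a fixed point.
Sat(A[¬p U AF E[p U a]]) = {s0, s2, s3}

{s0, s2, s3}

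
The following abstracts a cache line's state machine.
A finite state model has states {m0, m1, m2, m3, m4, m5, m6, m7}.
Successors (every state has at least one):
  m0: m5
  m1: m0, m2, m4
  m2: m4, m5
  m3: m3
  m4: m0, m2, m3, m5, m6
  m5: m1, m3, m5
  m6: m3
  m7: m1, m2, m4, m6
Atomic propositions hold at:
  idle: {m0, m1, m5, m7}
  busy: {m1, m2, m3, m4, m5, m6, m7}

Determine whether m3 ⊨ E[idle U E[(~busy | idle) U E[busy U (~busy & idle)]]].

Sat(~busy) = {m0}
Sat(~busy | idle) = {m0, m1, m5, m7}
Sat(~busy & idle) = {m0}
E[busy U (~busy & idle)]: least fixpoint, start Z0 = Sat((~busy & idle)) = {m0}, add states in Sat(busy) with some successor in Z. Z1 = {m0, m1, m4}; Z2 = {m0, m1, m2, m4, m5, m7}; fixed.
Sat(E[busy U (~busy & idle)]) = {m0, m1, m2, m4, m5, m7}
E[(~busy | idle) U E[busy U (~busy & idle)]]: least fixpoint, start Z0 = Sat(E[busy U (~busy & idle)]) = {m0, m1, m2, m4, m5, m7}, add states in Sat(~busy | idle) with some successor in Z. Already a fixed point.
Sat(E[(~busy | idle) U E[busy U (~busy & idle)]]) = {m0, m1, m2, m4, m5, m7}
E[idle U E[(~busy | idle) U E[busy U (~busy & idle)]]]: least fixpoint, start Z0 = Sat(E[(~busy | idle) U E[busy U (~busy & idle)]]) = {m0, m1, m2, m4, m5, m7}, add states in Sat(idle) with some successor in Z. Already a fixed point.
Sat(E[idle U E[(~busy | idle) U E[busy U (~busy & idle)]]]) = {m0, m1, m2, m4, m5, m7}
m3 ∉ Sat(E[idle U E[(~busy | idle) U E[busy U (~busy & idle)]]]) = {m0, m1, m2, m4, m5, m7}, so the formula does not hold at m3.

No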